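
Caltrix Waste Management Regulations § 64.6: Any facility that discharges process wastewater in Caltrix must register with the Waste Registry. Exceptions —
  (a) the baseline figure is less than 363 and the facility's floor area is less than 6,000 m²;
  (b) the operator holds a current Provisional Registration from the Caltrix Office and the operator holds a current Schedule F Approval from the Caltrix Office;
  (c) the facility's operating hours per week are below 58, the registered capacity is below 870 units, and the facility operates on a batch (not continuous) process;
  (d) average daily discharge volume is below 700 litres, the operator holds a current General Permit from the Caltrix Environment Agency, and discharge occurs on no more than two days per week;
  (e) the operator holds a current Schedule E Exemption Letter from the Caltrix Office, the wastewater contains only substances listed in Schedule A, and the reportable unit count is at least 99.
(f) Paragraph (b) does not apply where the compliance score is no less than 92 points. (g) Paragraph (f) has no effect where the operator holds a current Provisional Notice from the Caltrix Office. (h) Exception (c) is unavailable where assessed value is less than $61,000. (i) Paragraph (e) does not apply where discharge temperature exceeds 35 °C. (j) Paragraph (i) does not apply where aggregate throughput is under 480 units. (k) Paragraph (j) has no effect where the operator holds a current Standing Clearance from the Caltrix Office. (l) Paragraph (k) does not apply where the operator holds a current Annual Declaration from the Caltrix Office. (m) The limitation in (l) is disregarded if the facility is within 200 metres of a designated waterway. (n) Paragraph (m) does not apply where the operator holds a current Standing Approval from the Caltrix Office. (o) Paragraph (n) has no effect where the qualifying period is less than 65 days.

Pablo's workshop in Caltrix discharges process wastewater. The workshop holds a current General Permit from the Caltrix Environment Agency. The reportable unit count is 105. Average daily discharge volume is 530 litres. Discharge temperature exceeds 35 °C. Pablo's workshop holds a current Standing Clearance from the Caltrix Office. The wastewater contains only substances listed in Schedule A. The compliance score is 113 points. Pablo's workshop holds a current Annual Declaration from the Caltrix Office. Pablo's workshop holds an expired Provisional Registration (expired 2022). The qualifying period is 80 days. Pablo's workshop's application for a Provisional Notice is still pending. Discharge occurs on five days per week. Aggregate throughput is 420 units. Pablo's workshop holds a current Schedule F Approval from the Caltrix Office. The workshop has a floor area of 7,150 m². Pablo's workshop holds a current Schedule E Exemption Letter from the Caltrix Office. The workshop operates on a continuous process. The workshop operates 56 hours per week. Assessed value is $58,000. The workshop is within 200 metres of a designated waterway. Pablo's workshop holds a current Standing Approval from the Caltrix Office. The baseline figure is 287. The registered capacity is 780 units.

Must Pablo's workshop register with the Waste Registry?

Exception (a) does not apply: the facility's floor area is 7,150 m², not less than 6,000 m².
Exception (b) fails — the Provisional Registration is not current.
Exception (c) requires that the facility operates on a batch (not continuous) process; but the facility operates on a continuous process, so (c) is unavailable.
Exception (d) requires that discharge occurs on no more than two days per week; but discharge occurs on five days per week, so (d) is unavailable.
Exception (e)'s conditions are all satisfied: a current Schedule E Exemption Letter is held; the wastewater is Schedule-A-only; the reportable unit count is 105, meeting the 99 threshold. Under paragraphs (i)–(o): (i) is triggered (discharge temperature exceeds 35 °C), but is set aside by (j): (j) operates against (i): aggregate throughput is 420 units, under the 480 units limit. (k) would limit (j) — a current Standing Clearance is held — but (l) sets (k) aside: (l) operates against (k): a current Annual Declaration is held. (m) applies (the workshop is within 200 m of a designated waterway), but is set aside by (n): (n) operates against (m): a current Standing Approval is held. (o), which would lift (n), does not operate here — the qualifying period is 80 days, not less than 65 days. Exception (e) stands.

No — exception (e) applies; Pablo's workshop is not required to register with the Waste Registry.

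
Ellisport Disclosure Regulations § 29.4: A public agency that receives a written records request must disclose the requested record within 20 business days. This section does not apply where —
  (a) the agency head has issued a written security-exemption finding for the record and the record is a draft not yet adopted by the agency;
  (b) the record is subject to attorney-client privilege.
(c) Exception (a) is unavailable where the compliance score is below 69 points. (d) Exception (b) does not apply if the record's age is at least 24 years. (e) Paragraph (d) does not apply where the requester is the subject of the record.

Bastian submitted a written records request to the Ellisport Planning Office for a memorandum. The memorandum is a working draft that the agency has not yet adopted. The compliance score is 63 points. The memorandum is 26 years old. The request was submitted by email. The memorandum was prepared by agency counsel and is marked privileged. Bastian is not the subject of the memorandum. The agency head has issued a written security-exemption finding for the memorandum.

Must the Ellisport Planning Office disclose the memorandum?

Exception (a): a written security-exemption finding has been issued; the memorandum is an unadopted draft — every condition holds. Turning to paragraph (c): (c) operates — the compliance score is 63 points, below the 69 points limit. (a) is therefore removed.
Exception (b) is satisfied on its face — the memorandum is privileged. Turning to paragraphs (d)–(e): (d) is triggered — the record's age is 26 years, meeting the 24 years threshold. (e) does not operate here (Bastian is not the subject of the memorandum), so (d) stands. Exception (b) does not apply.
No exception applies. The general rule governs.

Yes — the Ellisport Planning Office must disclose the memorandum.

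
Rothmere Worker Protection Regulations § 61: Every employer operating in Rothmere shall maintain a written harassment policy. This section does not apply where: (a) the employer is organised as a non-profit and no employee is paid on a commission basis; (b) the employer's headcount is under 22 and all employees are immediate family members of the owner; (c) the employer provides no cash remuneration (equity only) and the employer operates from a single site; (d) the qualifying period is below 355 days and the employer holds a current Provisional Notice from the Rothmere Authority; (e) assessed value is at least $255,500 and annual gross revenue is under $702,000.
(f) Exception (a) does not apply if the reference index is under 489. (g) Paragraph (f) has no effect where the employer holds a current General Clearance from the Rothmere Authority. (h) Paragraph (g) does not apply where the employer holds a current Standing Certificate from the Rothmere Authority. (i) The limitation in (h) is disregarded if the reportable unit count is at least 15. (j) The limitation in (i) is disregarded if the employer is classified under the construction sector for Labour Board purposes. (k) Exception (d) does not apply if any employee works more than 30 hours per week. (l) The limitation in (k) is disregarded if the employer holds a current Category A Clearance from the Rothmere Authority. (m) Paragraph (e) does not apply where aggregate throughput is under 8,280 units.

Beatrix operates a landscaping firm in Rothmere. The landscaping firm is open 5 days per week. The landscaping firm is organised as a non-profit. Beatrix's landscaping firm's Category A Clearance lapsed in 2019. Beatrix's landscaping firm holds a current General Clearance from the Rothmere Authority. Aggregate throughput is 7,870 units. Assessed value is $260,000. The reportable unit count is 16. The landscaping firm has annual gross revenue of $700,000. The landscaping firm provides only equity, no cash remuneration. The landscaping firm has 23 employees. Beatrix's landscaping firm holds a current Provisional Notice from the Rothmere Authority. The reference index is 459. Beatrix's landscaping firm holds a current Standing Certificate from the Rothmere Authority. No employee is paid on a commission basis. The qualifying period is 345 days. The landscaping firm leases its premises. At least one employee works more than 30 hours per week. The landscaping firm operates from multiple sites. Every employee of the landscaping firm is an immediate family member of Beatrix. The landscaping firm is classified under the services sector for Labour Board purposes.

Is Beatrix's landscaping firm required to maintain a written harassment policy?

All of (a)'s requirements are met (the employer is a non-profit; no employee is paid on commission). Considering the limiting provisions: (f) operates (the reference index is 459, under the 489 limit), but is itself disapplied by (g): (g) operates against (f): a current General Clearance is held. (h) would limit (g) — a current Standing Certificate is held — but (i) sets (h) aside: (i) is engaged — the reportable unit count is 16, meeting the 15 threshold. (j), which would lift (i), is inapplicable — the landscaping firm is classified under the services sector. (a) remains available.
Exception (b) fails — the employer's headcount is 23, not under 22.
Exception (c) fails — the employer operates from multiple sites.
Exception (d): the qualifying period is 345 days, below the 355 days limit; a current Provisional Notice is held — every condition holds. But applying paragraphs (k)–(l): (k) operates against (d): at least one employee exceeds 30 hours/week. (l) is not engaged (the Category A Clearance is not current), so (k) stands. So (d) is unavailable.
Exception (e)'s conditions are all satisfied: assessed value is $260,000, meeting the $255,500 threshold; annual gross revenue is $700,000, under the $702,000 limit. But applying paragraph (m): (m) is triggered — aggregate throughput is 7,870 units, under the 8,280 units limit. Exception (e) does not apply.

No — exception (a) applies; Beatrix's landscaping firm is not required to maintain a written harassment policy.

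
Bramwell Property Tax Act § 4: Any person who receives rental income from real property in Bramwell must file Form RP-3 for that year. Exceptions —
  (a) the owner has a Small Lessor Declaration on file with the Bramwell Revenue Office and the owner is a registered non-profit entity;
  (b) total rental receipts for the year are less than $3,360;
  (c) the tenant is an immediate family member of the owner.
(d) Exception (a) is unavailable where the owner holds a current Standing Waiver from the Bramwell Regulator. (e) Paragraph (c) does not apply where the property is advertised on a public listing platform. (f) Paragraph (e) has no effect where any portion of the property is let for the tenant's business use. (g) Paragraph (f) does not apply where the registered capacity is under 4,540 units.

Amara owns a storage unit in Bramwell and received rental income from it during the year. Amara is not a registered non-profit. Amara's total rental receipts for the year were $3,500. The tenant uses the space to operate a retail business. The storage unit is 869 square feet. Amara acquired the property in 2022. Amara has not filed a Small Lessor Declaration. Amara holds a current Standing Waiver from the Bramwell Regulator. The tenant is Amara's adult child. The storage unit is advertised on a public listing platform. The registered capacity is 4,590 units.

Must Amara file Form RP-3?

Exception (a) does not apply: no Small Lessor Declaration is on file.
Exception (b) fails — total rental receipts for the year are $3,500, not less than $3,360.
Exception (c) is satisfied on its face — the tenant is an immediate family member. Under paragraphs (e)–(g): (e) operates (the property is publicly advertised), but is overridden by (f): (f) operates against (e): the space is let for business use. (g) is not triggered (the registered capacity is 4,590 units, not under 4,540 units), so (f) stands. Exception (c) stands.

No — exception (c) applies; Amara is not required to file Form RP-3.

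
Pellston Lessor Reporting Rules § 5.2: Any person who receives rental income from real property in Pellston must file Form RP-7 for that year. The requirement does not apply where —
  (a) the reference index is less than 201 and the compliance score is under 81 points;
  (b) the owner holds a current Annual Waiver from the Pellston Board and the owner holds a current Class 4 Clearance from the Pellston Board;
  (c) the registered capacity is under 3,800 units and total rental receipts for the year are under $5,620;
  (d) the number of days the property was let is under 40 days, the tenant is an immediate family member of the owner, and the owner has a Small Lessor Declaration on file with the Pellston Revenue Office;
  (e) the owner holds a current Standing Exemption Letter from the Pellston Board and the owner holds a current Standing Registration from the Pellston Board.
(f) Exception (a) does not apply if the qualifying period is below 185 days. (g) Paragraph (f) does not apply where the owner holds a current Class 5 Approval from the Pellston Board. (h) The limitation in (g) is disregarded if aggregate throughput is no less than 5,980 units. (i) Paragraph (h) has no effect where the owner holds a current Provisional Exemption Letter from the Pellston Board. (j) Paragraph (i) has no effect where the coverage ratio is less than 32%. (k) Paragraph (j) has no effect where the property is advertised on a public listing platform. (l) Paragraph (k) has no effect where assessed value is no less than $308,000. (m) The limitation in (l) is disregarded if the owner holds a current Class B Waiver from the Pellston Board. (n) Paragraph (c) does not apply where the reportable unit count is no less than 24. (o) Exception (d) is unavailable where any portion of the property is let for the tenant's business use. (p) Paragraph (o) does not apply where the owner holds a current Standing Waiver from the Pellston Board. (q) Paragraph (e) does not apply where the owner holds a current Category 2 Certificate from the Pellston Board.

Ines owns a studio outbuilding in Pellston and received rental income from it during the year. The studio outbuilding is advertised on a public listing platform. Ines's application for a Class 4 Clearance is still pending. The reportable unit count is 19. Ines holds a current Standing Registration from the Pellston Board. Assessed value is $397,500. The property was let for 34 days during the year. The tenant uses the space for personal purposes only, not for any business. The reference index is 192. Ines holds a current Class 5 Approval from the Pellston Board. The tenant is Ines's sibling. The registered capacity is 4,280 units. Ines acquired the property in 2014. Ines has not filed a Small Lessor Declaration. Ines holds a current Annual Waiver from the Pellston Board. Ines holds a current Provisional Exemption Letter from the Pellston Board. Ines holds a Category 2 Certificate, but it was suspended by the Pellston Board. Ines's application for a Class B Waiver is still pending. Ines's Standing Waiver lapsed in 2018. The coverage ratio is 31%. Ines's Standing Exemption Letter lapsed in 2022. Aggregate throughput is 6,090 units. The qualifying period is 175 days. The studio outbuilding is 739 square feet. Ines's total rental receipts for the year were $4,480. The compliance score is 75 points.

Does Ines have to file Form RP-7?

Yes — Ines must file Form RP-7.

Exception (a) is satisfied on its face — the reference index is 192, less than the 201 limit; the compliance score is 75 points, under the 81 points limit. But applying paragraphs (f)–(m): (f) operates against (a): the qualifying period is 175 days, below the 185 days limit. (g) would limit (f) — a current Class 5 Approval is held — but (h) sets (g) aside: (h) operates against (g): aggregate throughput is 6,090 units, meeting the 5,980 units threshold. (i) would limit (h) — a current Provisional Exemption Letter is held — but (j) sets (i) aside: (j) is triggered — the coverage ratio is 31%, less than the 32% limit. (k) would limit (j) — the property is publicly advertised — but (l) sets (k) aside: (l) applies — assessed value is $397,500, meeting the $308,000 threshold. (m) is inapplicable (there is no Class B Waiver in force), so (l) stands. Exception (a) does not apply.
Exception (b) fails — there is no Class 4 Clearance in force.
Exception (c) requires that the registered capacity is under 3,800 units; but the registered capacity is 4,280 units, not under 3,800 units, so (c) is unavailable.
Exception (d) requires that the owner has a Small Lessor Declaration on file with the Pellston Revenue Office; but no Small Lessor Declaration is on file, so (d) is unavailable.
Exception (e) requires that the owner holds a current Standing Exemption Letter from the Pellston Board; but there is no Standing Exemption Letter in force, so (e) is unavailable.
None of the exceptions is available; § 5.2 applies in full.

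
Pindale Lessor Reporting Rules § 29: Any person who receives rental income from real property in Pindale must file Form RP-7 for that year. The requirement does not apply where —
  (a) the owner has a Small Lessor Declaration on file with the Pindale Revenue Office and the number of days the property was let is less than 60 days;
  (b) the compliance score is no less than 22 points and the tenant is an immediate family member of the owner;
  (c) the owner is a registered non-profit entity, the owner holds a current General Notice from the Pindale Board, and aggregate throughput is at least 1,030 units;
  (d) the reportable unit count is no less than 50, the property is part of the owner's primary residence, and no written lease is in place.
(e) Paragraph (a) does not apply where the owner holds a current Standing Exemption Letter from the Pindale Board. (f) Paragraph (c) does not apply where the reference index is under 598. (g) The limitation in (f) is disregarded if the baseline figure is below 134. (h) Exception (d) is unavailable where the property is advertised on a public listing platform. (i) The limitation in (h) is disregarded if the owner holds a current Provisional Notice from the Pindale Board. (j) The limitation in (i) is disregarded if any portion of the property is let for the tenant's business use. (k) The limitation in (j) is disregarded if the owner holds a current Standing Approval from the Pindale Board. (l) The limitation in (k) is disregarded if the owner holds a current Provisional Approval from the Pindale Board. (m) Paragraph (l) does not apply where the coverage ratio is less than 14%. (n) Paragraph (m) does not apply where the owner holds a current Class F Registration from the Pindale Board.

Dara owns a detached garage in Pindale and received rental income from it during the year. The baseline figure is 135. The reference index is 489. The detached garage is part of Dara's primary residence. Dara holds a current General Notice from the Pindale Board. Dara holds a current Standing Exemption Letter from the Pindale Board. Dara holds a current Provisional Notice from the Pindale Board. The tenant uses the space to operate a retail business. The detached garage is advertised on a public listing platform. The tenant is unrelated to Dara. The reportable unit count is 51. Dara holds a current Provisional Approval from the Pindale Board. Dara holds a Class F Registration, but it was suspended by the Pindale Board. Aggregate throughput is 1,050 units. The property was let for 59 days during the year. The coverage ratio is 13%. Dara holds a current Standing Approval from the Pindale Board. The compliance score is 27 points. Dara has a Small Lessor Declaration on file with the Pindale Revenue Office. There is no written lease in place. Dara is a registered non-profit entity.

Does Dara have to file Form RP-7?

Exception (a) is satisfied on its face — a Small Lessor Declaration is on file; the number of days the property was let is 59 days, less than the 60 days limit. Turning to paragraph (e): (e) operates against (a): a current Standing Exemption Letter is held. (a) is therefore removed.
Exception (b) requires that the tenant is an immediate family member of the owner; but the tenant is unrelated to the owner, so (b) is unavailable.
Exception (c): Dara is a registered non-profit; a current General Notice is held; aggregate throughput is 1,050 units, meeting the 1,030 units threshold — every condition holds. However, paragraphs (f)–(g) must be considered: (f) operates — the reference index is 489, under the 598 limit. (g) does not operate here (the baseline figure is 135, not below 134), so (f) stands. So (c) is unavailable.
Exception (d)'s conditions are all satisfied: the reportable unit count is 51, meeting the 50 threshold; the detached garage is part of the primary residence; there is no written lease. Considering the limiting provisions: (h) would limit (d) — the property is publicly advertised — but (i) sets (h) aside: (i) is triggered — a current Provisional Notice is held. (j) operates (the space is let for business use), but is set aside by (k): (k) operates against (j): a current Standing Approval is held. (l) would limit (k) — a current Provisional Approval is held — but (m) sets (l) aside: (m) operates against (l): the coverage ratio is 13%, less than the 14% limit. (n), which would lift (m), is not triggered — the Class F Registration is not current. So (d) applies.

No — exception (d) applies; Dara is not required to file Form RP-7.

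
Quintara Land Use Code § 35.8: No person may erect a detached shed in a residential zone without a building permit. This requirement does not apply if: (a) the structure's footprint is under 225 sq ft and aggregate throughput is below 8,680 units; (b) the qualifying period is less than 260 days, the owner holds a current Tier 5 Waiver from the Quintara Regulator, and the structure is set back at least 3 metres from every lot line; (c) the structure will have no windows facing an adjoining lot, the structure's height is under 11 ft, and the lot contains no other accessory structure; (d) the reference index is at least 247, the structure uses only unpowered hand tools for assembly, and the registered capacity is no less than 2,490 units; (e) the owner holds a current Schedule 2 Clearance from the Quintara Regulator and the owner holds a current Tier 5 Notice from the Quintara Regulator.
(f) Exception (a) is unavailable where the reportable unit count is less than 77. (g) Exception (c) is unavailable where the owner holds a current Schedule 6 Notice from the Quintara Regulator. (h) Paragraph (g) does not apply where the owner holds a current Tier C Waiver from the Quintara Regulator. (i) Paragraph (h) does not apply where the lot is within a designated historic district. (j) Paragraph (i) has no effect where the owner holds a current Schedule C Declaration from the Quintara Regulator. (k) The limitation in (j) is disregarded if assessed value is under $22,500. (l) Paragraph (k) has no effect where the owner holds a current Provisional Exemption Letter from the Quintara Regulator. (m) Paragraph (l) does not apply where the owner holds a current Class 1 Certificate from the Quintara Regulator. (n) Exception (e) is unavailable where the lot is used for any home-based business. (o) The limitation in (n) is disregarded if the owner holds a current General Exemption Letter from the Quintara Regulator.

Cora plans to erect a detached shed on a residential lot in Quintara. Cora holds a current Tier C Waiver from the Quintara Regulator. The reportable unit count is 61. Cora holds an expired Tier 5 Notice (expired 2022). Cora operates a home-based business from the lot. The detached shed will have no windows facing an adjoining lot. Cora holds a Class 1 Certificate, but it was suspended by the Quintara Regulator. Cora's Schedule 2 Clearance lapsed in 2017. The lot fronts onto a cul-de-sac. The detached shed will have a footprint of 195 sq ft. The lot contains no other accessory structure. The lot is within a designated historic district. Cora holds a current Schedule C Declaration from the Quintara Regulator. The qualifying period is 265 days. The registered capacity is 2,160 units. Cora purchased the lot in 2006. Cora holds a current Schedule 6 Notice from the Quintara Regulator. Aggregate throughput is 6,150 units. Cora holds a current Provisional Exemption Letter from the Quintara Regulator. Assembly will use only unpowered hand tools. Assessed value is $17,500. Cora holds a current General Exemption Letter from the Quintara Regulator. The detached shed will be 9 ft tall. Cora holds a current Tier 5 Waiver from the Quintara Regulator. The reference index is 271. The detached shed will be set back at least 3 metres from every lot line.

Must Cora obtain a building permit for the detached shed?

No — exception (c) applies; Cora does not need a building permit.

Exception (a) is satisfied on its face — the structure's footprint is 195 sq ft, under the 225 sq ft limit; aggregate throughput is 6,150 units, below the 8,680 units limit. However, paragraph (f) must be considered: (f) operates against (a): the reportable unit count is 61, less than the 77 limit. (a) is therefore removed.
Exception (b) fails — the qualifying period is 265 days, not less than 260 days.
All of (c)'s requirements are met (no windows face an adjoining lot; the structure's height is 9 ft, under the 11 ft limit; the lot has no other accessory structure). Considering the limiting provisions: (g) would limit (c) — a current Schedule 6 Notice is held — but (h) sets (g) aside: (h) applies — a current Tier C Waiver is held. (i) would limit (h) — the lot is in a historic district — but (j) sets (i) aside: (j) operates — a current Schedule C Declaration is held. (k) operates (assessed value is $17,500, under the $22,500 limit), but is itself disapplied by (l): (l) is triggered — a current Provisional Exemption Letter is held. (m) does not operate here (the Class 1 Certificate is not current), so (l) stands. (c) remains available.
Exception (d) requires that the registered capacity is no less than 2,490 units; but the registered capacity is 2,160 units, short of 2,490 units, so (d) is unavailable.
Exception (e) does not apply: there is no Schedule 2 Clearance in force.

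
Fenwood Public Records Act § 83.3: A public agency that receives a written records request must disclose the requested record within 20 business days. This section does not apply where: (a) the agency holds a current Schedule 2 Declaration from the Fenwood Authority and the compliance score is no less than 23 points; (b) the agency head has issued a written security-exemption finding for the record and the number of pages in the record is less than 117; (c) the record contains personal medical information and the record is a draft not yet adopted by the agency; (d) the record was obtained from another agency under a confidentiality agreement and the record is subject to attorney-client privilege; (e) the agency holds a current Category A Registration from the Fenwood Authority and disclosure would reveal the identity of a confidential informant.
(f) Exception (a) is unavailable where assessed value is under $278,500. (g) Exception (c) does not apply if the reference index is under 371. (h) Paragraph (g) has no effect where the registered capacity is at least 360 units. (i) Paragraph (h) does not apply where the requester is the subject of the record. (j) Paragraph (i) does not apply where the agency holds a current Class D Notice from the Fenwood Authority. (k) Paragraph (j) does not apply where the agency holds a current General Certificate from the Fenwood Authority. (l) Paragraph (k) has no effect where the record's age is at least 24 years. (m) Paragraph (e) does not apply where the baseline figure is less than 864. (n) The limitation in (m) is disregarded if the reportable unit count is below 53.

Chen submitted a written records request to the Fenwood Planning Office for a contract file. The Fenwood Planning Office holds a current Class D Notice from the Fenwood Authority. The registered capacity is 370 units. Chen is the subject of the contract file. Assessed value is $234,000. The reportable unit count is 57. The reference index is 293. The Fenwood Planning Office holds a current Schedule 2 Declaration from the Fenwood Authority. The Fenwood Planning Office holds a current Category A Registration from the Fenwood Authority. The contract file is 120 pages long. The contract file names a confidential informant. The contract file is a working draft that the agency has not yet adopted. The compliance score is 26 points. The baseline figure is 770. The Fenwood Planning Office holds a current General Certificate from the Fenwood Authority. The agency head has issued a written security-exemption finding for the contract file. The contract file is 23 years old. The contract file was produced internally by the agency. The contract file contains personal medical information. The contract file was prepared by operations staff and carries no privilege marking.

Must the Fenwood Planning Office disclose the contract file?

Yes — the Fenwood Planning Office must disclose the contract file.

Exception (a): a current Schedule 2 Declaration is held; the compliance score is 26 points, meeting the 23 points threshold — every condition holds. But: (f) applies — assessed value is $234,000, under the $278,500 limit. So (a) is unavailable.
Exception (b) requires that the number of pages in the record is less than 117; but the number of pages in the record is 120, not less than 117, so (b) is unavailable.
Exception (c) is satisfied on its face — the contract file contains personal medical information; the contract file is an unadopted draft. But applying paragraphs (g)–(l): (g) operates — the reference index is 293, under the 371 limit. (h) applies (the registered capacity is 370 units, meeting the 360 units threshold), but is displaced by (i): (i) operates — Chen is the subject of the contract file. (j) is engaged (a current Class D Notice is held), but is itself disapplied by (k): (k) operates against (j): a current General Certificate is held. (l) does not operate here (the record's age is 23 years, short of 24 years), so (k) stands. (c) is therefore removed.
Exception (d) does not apply: the contract file was produced internally.
All of (e)'s requirements are met (a current Category A Registration is held; the contract file names a confidential informant). However, paragraphs (m)–(n) must be considered: (m) operates against (e): the baseline figure is 770, less than the 864 limit. (n) is not triggered (the reportable unit count is 57, not below 53), so (m) stands. (e) is therefore removed.
None of the exceptions is available; § 83.3 applies in full.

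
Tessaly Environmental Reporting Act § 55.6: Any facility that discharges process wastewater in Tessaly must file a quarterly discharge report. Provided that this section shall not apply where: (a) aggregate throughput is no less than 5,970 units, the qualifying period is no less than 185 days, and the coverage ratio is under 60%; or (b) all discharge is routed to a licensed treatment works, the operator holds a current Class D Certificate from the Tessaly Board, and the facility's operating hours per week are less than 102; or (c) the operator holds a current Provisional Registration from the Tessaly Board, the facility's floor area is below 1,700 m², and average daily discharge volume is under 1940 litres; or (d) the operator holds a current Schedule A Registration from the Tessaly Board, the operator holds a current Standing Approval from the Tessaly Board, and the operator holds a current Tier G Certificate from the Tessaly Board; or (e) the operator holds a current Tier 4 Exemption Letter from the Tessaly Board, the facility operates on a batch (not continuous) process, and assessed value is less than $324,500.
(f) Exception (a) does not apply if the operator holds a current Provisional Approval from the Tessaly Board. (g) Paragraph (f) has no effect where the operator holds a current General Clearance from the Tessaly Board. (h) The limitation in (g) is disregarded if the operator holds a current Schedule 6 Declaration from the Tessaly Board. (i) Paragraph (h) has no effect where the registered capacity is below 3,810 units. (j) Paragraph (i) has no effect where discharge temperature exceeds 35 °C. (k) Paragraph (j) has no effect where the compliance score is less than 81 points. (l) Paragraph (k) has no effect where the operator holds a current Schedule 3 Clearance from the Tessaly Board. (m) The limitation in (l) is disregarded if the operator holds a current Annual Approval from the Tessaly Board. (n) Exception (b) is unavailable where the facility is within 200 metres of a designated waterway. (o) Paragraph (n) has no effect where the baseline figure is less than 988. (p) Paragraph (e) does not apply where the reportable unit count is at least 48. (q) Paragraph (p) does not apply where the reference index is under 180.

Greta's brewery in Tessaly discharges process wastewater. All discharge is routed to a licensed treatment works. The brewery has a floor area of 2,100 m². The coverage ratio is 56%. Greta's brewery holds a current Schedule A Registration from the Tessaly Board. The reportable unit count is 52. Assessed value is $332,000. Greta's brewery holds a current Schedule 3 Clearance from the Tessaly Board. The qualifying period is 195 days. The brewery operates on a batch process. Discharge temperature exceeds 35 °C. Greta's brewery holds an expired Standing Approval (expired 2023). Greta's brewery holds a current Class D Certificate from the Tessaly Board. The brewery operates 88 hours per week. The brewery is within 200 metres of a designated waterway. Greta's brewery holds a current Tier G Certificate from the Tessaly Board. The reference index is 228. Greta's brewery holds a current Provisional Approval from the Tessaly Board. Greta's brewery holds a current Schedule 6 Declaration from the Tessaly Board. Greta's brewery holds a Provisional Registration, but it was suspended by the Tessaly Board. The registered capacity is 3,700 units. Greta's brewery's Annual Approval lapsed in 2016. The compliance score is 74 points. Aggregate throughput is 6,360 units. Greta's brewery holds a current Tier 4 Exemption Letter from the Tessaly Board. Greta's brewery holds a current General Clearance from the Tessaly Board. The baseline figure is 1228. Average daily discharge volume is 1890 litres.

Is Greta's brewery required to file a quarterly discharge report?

Yes — Greta's brewery must file a quarterly discharge report.

All of (a)'s requirements are met (aggregate throughput is 6,360 units, meeting the 5,970 units threshold; the qualifying period is 195 days, meeting the 185 days threshold; the coverage ratio is 56%, under the 60% limit). But: (f) operates against (a): a current Provisional Approval is held. (g) would limit (f) — a current General Clearance is held — but (h) sets (g) aside: (h) operates against (g): a current Schedule 6 Declaration is held. (i) operates (the registered capacity is 3,700 units, below the 3,810 units limit), but is displaced by (j): (j) operates — discharge temperature exceeds 35 °C. (k) applies (the compliance score is 74 points, less than the 81 points limit), but is displaced by (l): (l) is triggered — a current Schedule 3 Clearance is held. (m) is not engaged (the Annual Approval is not current), so (l) stands. So (a) is unavailable.
Exception (b)'s conditions are all satisfied: discharge is routed to a licensed treatment works; a current Class D Certificate is held; the facility's operating hours per week are 88, less than the 102 limit. But applying paragraphs (n)–(o): (n) operates against (b): the brewery is within 200 m of a designated waterway. (o), which would lift (n), is inapplicable — the baseline figure is 1,228, not less than 988. Exception (b) does not apply.
Exception (c) fails — no current Provisional Registration is held.
Exception (d) does not apply: no current Standing Approval is held.
Exception (e) fails — assessed value is $332,000, not less than $324,500.
No exception is made out. Greta's brewery falls within the general rule.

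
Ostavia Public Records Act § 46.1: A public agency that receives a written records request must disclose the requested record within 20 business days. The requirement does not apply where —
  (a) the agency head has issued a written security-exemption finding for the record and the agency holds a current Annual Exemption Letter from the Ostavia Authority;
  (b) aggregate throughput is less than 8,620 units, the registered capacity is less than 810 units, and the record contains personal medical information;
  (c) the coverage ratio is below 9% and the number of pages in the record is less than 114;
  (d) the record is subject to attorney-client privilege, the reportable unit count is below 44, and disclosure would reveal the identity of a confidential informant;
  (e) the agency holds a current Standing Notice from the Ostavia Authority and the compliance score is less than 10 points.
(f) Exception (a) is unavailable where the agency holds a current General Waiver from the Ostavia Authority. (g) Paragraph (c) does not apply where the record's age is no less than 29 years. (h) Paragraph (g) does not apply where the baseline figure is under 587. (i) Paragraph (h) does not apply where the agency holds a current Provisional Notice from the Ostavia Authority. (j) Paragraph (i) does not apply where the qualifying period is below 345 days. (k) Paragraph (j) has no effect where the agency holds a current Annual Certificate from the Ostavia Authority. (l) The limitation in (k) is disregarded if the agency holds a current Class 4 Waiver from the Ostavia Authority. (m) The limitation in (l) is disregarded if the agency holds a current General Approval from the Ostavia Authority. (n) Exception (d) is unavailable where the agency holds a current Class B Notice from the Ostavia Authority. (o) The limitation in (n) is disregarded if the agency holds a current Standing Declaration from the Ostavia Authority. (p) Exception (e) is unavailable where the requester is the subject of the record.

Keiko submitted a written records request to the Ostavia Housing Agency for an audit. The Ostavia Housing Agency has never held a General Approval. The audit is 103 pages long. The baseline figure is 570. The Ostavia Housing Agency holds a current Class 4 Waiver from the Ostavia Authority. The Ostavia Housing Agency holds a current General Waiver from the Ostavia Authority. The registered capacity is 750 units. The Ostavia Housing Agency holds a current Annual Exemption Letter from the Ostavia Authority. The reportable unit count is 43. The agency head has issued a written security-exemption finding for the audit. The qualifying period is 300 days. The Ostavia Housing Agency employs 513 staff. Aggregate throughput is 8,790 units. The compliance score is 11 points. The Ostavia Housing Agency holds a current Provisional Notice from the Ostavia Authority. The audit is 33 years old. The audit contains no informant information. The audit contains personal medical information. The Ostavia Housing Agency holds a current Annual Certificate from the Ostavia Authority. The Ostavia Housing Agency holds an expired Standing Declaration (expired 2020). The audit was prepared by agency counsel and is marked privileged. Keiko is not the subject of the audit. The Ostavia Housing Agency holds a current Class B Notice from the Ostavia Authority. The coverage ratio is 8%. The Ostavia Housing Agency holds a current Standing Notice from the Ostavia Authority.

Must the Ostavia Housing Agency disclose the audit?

All of (a)'s requirements are met (a written security-exemption finding has been issued; a current Annual Exemption Letter is held). But applying paragraph (f): (f) is triggered — a current General Waiver is held. Exception (a) does not apply.
Exception (b) requires that aggregate throughput is less than 8,620 units; but aggregate throughput is 8,790 units, not less than 8,620 units, so (b) is unavailable.
All of (c)'s requirements are met (the coverage ratio is 8%, below the 9% limit; the number of pages in the record is 103, less than the 114 limit). As to paragraphs (g)–(m): (g) would limit (c) — the record's age is 33 years, meeting the 29 years threshold — but (h) sets (g) aside: (h) applies — the baseline figure is 570, under the 587 limit. (i) is triggered (a current Provisional Notice is held), but is displaced by (j): (j) is triggered — the qualifying period is 300 days, below the 345 days limit. (k) is triggered (a current Annual Certificate is held), but is itself disapplied by (l): (l) operates against (k): a current Class 4 Waiver is held. (m) is not engaged (no current General Approval is held), so (l) stands. Exception (c) stands.
Exception (d) does not apply: the audit contains no informant information.
Exception (e) does not apply: the compliance score is 11 points, not less than 10 points.

No — exception (c) applies; the Ostavia Housing Agency is not required to disclose the audit.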